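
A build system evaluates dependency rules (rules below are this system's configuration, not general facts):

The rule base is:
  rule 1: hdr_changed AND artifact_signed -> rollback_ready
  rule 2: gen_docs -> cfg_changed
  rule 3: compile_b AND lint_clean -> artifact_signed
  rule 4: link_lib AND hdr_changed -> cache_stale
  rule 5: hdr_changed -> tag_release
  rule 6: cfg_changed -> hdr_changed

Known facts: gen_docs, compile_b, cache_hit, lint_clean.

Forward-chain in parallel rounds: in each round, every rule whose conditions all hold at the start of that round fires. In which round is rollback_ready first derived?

[1] rule 2 [gen_docs -> cfg_changed]; rule 3 [compile_b AND lint_clean -> artifact_signed]. ⇒ new: cfg_changed, artifact_signed.
[2] rule 6 [cfg_changed -> hdr_changed]. ⇒ new: hdr_changed.
[3] rule 1 [hdr_changed AND artifact_signed -> rollback_ready]; rule 5 [hdr_changed -> tag_release]. ⇒ new: rollback_ready, tag_release.
rollback_ready first appears in round 3.

3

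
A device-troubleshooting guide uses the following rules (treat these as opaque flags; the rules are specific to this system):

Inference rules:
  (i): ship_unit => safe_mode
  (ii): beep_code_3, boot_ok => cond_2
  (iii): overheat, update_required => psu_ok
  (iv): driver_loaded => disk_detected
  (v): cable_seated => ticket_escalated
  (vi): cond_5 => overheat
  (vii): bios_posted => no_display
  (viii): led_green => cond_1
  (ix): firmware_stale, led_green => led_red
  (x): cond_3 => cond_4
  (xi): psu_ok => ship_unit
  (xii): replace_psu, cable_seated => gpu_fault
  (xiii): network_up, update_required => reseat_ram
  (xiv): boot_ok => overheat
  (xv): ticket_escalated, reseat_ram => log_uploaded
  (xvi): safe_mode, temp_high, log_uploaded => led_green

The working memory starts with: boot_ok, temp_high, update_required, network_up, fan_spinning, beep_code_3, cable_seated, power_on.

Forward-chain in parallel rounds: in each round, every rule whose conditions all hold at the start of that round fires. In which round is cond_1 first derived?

Round 1 — (ii), (v), (xiii), (xiv), derive cond_2, ticket_escalated, reseat_ram, overheat.
Round 2 — (iii), (xv), derive psu_ok, log_uploaded.
Round 3 — (xi), derive ship_unit.
Round 4 — (i), derive safe_mode.
Round 5 — (xvi), derive led_green.
Round 6 — (viii), derive cond_1.
cond_1 first appears in round 6.

6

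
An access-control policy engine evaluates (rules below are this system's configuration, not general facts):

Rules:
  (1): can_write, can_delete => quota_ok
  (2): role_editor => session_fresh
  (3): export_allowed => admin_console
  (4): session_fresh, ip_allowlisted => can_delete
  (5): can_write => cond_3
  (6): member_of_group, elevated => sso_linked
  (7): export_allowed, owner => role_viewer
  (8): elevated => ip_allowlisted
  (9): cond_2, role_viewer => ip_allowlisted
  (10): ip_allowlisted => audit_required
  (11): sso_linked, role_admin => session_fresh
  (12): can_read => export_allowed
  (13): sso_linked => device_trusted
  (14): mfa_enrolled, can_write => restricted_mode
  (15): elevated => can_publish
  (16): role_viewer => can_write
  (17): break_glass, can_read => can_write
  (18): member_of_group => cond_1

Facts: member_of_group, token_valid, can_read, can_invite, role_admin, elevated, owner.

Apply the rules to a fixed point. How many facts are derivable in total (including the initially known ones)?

Round 1: (6) [member_of_group, elevated => sso_linked]; (8) [elevated => ip_allowlisted]; (12) [can_read => export_allowed]; (15) [elevated => can_publish]; (18) [member_of_group => cond_1]. Adds sso_linked, ip_allowlisted, export_allowed, can_publish, cond_1.
Round 2: (3) [export_allowed => admin_console]; (7) [export_allowed, owner => role_viewer]; (10) [ip_allowlisted => audit_required]; (11) [sso_linked, role_admin => session_fresh]; (13) [sso_linked => device_trusted]. Adds admin_console, role_viewer, audit_required, session_fresh, device_trusted.
Round 3: (4) [session_fresh, ip_allowlisted => can_delete]; (16) [role_viewer => can_write]. Adds can_delete, can_write.
Round 4: (1) [can_write, can_delete => quota_ok]; (5) [can_write => cond_3]. Adds quota_ok, cond_3.
Closure: {admin_console, audit_required, can_delete, can_invite, can_publish, can_read, can_write, cond_1, cond_3, device_trusted, elevated, export_allowed, ip_allowlisted, member_of_group, owner, quota_ok, role_admin, role_viewer, session_fresh, sso_linked, token_valid} — 21 facts.

21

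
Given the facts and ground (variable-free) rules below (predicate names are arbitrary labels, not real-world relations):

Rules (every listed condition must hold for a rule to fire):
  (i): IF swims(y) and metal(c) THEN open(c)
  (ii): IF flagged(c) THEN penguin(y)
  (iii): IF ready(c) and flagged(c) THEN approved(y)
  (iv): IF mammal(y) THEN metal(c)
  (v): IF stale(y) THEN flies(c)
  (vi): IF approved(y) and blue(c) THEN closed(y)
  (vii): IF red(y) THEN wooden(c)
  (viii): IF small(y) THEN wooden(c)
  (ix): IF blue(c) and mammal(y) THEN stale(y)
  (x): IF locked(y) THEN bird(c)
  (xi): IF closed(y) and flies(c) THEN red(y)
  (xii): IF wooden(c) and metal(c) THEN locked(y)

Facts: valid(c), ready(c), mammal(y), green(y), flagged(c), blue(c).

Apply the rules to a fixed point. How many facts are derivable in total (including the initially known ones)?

16

Round 1 — (ii), (iii), (iv), (ix), derive penguin(y), approved(y), metal(c), stale(y).
Round 2 — (v), (vi), derive flies(c), closed(y).
Round 3 — (xi), derive red(y).
Round 4 — (vii), derive wooden(c).
Round 5 — (xii), derive locked(y).
Round 6 — (x), derive bird(c).
Closure: {approved(y), bird(c), blue(c), closed(y), flagged(c), flies(c), green(y), locked(y), mammal(y), metal(c), penguin(y), ready(c), red(y), stale(y), valid(c), wooden(c)} — 16 facts.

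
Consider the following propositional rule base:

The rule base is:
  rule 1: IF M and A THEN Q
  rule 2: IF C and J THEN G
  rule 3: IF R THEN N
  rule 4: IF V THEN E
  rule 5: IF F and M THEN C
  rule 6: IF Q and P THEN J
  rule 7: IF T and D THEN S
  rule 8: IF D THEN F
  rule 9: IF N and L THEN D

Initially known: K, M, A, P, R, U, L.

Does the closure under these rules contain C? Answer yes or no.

Round 1: rule 1 [IF M and A THEN Q]; rule 3 [IF R THEN N]. Adds Q, N.
Round 2: rule 6 [IF Q and P THEN J]; rule 9 [IF N and L THEN D]. Adds J, D.
Round 3: rule 8 [IF D THEN F]. Adds F.
Round 4: rule 5 [IF F and M THEN C]. Adds C.
Round 5: rule 2 [IF C and J THEN G]. Adds G.
C appears in round 4, so it is derivable.

yes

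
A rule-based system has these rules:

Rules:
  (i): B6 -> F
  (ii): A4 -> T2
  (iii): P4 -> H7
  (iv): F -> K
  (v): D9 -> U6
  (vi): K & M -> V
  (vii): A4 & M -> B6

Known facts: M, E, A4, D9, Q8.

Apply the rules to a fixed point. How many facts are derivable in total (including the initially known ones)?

11

Round 1 fires (ii), (v), (vii), giving T2, U6, B6.
Round 2 fires (i), giving F.
Round 3 fires (iv), giving K.
Round 4 fires (vi), giving V.
Closure: {A4, B6, D9, E, F, K, M, Q8, T2, U6, V} — 11 facts.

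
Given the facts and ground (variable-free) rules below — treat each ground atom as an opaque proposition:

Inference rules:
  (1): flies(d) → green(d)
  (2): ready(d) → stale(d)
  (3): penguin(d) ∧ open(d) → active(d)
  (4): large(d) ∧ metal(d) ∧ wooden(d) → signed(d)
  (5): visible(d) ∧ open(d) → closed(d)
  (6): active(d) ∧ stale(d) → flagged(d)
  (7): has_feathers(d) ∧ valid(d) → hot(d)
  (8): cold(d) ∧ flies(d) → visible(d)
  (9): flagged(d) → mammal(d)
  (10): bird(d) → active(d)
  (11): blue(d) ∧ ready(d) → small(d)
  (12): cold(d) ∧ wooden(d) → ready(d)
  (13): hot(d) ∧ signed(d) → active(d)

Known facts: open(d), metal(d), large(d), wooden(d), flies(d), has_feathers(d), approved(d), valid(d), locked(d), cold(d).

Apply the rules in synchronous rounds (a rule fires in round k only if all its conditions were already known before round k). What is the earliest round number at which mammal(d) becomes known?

Round 1: (1) [flies(d) → green(d)]; (4) [large(d) ∧ metal(d) ∧ wooden(d) → signed(d)]; (7) [has_feathers(d) ∧ valid(d) → hot(d)]; (8) [cold(d) ∧ flies(d) → visible(d)]; (12) [cold(d) ∧ wooden(d) → ready(d)]. Adds green(d), signed(d), hot(d), visible(d), ready(d).
Round 2: (2) [ready(d) → stale(d)]; (5) [visible(d) ∧ open(d) → closed(d)]; (13) [hot(d) ∧ signed(d) → active(d)]. Adds stale(d), closed(d), active(d).
Round 3: (6) [active(d) ∧ stale(d) → flagged(d)]. Adds flagged(d).
Round 4: (9) [flagged(d) → mammal(d)]. Adds mammal(d).
mammal(d) first appears in round 4.

4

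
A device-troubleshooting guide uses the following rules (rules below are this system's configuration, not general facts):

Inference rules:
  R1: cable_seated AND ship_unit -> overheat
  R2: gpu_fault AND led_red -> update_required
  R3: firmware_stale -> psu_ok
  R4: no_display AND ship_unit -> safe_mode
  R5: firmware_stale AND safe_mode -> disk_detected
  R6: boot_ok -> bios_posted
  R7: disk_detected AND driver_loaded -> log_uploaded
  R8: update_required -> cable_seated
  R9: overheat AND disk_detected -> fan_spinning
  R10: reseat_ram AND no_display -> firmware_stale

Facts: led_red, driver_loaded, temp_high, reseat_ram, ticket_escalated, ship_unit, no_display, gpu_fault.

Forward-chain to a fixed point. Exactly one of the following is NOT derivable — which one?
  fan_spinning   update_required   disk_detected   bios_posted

Round 1: R2 [gpu_fault AND led_red -> update_required]; R4 [no_display AND ship_unit -> safe_mode]; R10 [reseat_ram AND no_display -> firmware_stale]. Adds update_required, safe_mode, firmware_stale.
Round 2: R3 [firmware_stale -> psu_ok]; R5 [firmware_stale AND safe_mode -> disk_detected]; R8 [update_required -> cable_seated]. Adds psu_ok, disk_detected, cable_seated.
Round 3: R1 [cable_seated AND ship_unit -> overheat]; R7 [disk_detected AND driver_loaded -> log_uploaded]. Adds overheat, log_uploaded.
Round 4: R9 [overheat AND disk_detected -> fan_spinning]. Adds fan_spinning.
Derived: disk_detected (round 2), update_required (round 1), fan_spinning (round 4). bios_posted never appears in any round.

bios_posted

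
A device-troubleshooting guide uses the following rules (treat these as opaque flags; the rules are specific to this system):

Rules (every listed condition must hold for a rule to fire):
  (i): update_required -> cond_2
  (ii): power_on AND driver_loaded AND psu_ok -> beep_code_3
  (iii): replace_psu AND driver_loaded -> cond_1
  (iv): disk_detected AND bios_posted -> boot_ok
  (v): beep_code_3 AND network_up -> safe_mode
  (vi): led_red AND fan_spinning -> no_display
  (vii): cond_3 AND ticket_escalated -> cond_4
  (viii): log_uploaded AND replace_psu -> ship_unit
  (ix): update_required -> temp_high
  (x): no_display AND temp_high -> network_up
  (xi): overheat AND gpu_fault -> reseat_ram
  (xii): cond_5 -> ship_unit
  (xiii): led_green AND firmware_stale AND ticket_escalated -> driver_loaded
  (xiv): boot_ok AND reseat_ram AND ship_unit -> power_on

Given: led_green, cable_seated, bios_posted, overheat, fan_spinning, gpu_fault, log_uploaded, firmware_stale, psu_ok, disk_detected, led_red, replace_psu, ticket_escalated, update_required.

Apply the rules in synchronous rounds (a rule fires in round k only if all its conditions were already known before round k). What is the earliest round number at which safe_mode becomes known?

4

Round 1 fires (i), (iv), (vi), (viii), (ix), (xi), (xiii), giving cond_2, boot_ok, no_display, ship_unit, temp_high, reseat_ram, driver_loaded.
Round 2 fires (iii), (x), (xiv), giving cond_1, network_up, power_on.
Round 3 fires (ii), giving beep_code_3.
Round 4 fires (v), giving safe_mode.
safe_mode first appears in round 4.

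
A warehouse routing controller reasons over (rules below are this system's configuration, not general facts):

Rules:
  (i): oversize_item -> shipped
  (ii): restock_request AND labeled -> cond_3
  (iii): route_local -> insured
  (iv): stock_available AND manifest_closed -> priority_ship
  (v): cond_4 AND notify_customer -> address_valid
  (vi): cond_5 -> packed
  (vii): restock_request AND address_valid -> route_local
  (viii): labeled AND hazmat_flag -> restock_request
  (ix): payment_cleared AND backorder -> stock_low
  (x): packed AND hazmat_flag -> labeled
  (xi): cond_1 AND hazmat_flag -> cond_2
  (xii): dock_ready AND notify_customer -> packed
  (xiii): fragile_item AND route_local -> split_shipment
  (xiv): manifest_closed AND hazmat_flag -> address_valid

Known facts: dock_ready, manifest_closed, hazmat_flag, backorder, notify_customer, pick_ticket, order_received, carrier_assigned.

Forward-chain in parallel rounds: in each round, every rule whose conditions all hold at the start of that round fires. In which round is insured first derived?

5

Round 1 — (xii), (xiv), derive packed, address_valid.
Round 2 — (x), derive labeled.
Round 3 — (viii), derive restock_request.
Round 4 — (ii), (vii), derive cond_3, route_local.
Round 5 — (iii), derive insured.
insured first appears in round 5.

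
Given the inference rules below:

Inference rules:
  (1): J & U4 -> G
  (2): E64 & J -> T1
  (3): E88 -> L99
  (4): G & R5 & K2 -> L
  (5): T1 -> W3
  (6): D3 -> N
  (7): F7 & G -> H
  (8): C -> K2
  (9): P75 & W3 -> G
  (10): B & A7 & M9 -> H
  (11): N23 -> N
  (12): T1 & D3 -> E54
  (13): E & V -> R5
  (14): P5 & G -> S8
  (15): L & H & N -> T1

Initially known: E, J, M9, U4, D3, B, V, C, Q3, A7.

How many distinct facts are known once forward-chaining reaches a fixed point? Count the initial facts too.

19

Round 1 — (1), (6), (8), (10), (13), derive G, N, K2, H, R5.
Round 2 — (4), derive L.
Round 3 — (15), derive T1.
Round 4 — (5), (12), derive W3, E54.
Closure: {A7, B, C, D3, E, E54, G, H, J, K2, L, M9, N, Q3, R5, T1, U4, V, W3} — 19 facts.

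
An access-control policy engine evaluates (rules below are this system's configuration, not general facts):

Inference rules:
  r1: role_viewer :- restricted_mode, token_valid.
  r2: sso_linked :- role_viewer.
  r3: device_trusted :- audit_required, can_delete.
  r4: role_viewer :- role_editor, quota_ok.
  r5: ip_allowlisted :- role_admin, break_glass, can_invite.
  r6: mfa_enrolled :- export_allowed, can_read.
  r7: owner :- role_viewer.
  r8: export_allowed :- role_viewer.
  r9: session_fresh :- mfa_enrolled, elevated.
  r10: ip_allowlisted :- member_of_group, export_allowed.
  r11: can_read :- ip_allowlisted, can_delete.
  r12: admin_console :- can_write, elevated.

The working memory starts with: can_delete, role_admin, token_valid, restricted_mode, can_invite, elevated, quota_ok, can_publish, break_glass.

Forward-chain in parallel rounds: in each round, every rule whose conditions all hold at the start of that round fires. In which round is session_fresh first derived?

Round 1: r1 [role_viewer :- restricted_mode, token_valid.]; r5 [ip_allowlisted :- role_admin, break_glass, can_invite.]. Adds role_viewer, ip_allowlisted.
Round 2: r2 [sso_linked :- role_viewer.]; r7 [owner :- role_viewer.]; r8 [export_allowed :- role_viewer.]; r11 [can_read :- ip_allowlisted, can_delete.]. Adds sso_linked, owner, export_allowed, can_read.
Round 3: r6 [mfa_enrolled :- export_allowed, can_read.]. Adds mfa_enrolled.
Round 4: r9 [session_fresh :- mfa_enrolled, elevated.]. Adds session_fresh.
session_fresh first appears in round 4.

4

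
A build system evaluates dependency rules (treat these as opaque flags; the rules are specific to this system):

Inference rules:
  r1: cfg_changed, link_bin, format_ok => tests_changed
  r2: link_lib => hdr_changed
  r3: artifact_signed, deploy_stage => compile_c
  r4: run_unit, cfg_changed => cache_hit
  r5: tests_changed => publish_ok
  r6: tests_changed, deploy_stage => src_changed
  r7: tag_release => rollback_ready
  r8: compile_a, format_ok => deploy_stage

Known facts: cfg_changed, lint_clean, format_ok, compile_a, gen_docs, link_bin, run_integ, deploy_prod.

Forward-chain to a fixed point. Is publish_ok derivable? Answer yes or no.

Round 1 — r1, r8, derive tests_changed, deploy_stage.
Round 2 — r5, r6, derive publish_ok, src_changed.
publish_ok appears in round 2, so it is derivable.

yes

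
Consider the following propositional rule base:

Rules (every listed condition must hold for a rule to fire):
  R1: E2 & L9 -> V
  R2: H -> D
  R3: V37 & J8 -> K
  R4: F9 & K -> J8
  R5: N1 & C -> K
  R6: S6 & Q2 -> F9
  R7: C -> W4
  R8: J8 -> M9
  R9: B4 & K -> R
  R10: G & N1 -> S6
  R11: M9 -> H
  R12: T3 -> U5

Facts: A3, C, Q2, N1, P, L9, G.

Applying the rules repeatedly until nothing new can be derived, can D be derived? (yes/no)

yes

Round 1 fires R5, R7, R10, giving K, W4, S6.
Round 2 fires R6, giving F9.
Round 3 fires R4, giving J8.
Round 4 fires R8, giving M9.
Round 5 fires R11, giving H.
Round 6 fires R2, giving D.
D appears in round 6, so it is derivable.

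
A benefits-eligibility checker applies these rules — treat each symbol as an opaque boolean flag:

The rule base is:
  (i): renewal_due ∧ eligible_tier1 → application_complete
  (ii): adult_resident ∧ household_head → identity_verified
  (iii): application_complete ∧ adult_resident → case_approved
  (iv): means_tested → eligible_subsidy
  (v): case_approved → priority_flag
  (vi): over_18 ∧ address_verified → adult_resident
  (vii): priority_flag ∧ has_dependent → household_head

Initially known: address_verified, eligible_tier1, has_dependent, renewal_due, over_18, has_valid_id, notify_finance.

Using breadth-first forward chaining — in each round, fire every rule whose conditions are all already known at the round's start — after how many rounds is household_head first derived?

[1] (i) [renewal_due ∧ eligible_tier1 → application_complete]; (vi) [over_18 ∧ address_verified → adult_resident]. ⇒ new: application_complete, adult_resident.
[2] (iii) [application_complete ∧ adult_resident → case_approved]. ⇒ new: case_approved.
[3] (v) [case_approved → priority_flag]. ⇒ new: priority_flag.
[4] (vii) [priority_flag ∧ has_dependent → household_head]. ⇒ new: household_head.
household_head first appears in round 4.

4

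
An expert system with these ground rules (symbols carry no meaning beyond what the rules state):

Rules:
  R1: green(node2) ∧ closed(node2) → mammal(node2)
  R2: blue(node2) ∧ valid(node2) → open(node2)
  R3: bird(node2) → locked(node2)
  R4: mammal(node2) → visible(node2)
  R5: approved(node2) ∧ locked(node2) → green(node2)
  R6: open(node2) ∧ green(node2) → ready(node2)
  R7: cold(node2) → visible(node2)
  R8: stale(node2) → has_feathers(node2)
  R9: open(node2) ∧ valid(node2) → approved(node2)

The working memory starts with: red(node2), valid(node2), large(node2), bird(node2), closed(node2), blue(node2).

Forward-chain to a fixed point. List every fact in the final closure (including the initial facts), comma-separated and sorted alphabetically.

approved(node2), bird(node2), blue(node2), closed(node2), green(node2), large(node2), locked(node2), mammal(node2), open(node2), ready(node2), red(node2), valid(node2), visible(node2)

Round 1 fires R2, R3, giving open(node2), locked(node2).
Round 2 fires R9, giving approved(node2).
Round 3 fires R5, giving green(node2).
Round 4 fires R1, R6, giving mammal(node2), ready(node2).
Round 5 fires R4, giving visible(node2).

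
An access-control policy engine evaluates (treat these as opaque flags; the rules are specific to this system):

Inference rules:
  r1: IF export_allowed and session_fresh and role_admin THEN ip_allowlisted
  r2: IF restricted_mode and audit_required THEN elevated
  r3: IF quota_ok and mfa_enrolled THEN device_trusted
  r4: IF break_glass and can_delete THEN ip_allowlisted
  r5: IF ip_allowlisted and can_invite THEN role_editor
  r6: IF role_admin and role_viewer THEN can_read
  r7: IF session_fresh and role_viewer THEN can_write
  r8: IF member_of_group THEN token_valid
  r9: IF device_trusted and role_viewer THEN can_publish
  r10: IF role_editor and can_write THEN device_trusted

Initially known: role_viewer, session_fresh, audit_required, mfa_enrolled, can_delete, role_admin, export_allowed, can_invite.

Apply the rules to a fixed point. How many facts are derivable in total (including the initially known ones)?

14

Round 1: r1 [IF export_allowed and session_fresh and role_admin THEN ip_allowlisted]; r6 [IF role_admin and role_viewer THEN can_read]; r7 [IF session_fresh and role_viewer THEN can_write]. New: ip_allowlisted, can_read, can_write.
Round 2: r5 [IF ip_allowlisted and can_invite THEN role_editor]. New: role_editor.
Round 3: r10 [IF role_editor and can_write THEN device_trusted]. New: device_trusted.
Round 4: r9 [IF device_trusted and role_viewer THEN can_publish]. New: can_publish.
Closure: {audit_required, can_delete, can_invite, can_publish, can_read, can_write, device_trusted, export_allowed, ip_allowlisted, mfa_enrolled, role_admin, role_editor, role_viewer, session_fresh} — 14 facts.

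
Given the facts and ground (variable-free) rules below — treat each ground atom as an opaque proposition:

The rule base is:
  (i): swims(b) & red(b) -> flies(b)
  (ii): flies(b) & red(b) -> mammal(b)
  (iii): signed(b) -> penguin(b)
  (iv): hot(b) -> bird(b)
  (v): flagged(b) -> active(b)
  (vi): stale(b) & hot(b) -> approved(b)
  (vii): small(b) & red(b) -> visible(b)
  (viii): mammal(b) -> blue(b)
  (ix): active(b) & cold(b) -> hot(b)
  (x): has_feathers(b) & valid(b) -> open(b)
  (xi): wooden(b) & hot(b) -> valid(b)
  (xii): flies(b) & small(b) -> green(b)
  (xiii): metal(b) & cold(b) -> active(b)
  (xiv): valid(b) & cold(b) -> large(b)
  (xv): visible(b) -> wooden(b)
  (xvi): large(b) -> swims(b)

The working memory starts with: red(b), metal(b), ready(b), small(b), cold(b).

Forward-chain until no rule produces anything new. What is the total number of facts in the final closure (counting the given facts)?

Round 1: (vii) [small(b) & red(b) -> visible(b)]; (xiii) [metal(b) & cold(b) -> active(b)]. Adds visible(b), active(b).
Round 2: (ix) [active(b) & cold(b) -> hot(b)]; (xv) [visible(b) -> wooden(b)]. Adds hot(b), wooden(b).
Round 3: (iv) [hot(b) -> bird(b)]; (xi) [wooden(b) & hot(b) -> valid(b)]. Adds bird(b), valid(b).
Round 4: (xiv) [valid(b) & cold(b) -> large(b)]. Adds large(b).
Round 5: (xvi) [large(b) -> swims(b)]. Adds swims(b).
Round 6: (i) [swims(b) & red(b) -> flies(b)]. Adds flies(b).
Round 7: (ii) [flies(b) & red(b) -> mammal(b)]; (xii) [flies(b) & small(b) -> green(b)]. Adds mammal(b), green(b).
Round 8: (viii) [mammal(b) -> blue(b)]. Adds blue(b).
Closure: {active(b), bird(b), blue(b), cold(b), flies(b), green(b), hot(b), large(b), mammal(b), metal(b), ready(b), red(b), small(b), swims(b), valid(b), visible(b), wooden(b)} — 17 facts.

17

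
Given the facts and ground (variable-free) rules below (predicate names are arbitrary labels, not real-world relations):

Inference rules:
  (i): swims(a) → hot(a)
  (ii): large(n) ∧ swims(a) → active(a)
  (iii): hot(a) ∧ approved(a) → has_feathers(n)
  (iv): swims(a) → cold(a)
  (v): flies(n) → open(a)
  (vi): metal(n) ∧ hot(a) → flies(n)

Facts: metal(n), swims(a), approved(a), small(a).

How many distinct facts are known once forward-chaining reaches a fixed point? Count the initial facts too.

Round 1 — (i), (iv), derive hot(a), cold(a).
Round 2 — (iii), (vi), derive has_feathers(n), flies(n).
Round 3 — (v), derive open(a).
Closure: {approved(a), cold(a), flies(n), has_feathers(n), hot(a), metal(n), open(a), small(a), swims(a)} — 9 facts.

9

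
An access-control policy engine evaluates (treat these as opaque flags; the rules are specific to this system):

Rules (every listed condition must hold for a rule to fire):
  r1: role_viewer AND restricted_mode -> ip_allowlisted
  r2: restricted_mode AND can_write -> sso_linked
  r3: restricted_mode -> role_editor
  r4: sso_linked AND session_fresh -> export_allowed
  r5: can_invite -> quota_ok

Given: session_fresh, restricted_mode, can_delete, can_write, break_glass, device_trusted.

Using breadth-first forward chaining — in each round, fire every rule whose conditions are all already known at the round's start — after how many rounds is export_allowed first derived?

2

Round 1: r2 [restricted_mode AND can_write -> sso_linked]; r3 [restricted_mode -> role_editor]. New: sso_linked, role_editor.
Round 2: r4 [sso_linked AND session_fresh -> export_allowed]. New: export_allowed.
export_allowed first appears in round 2.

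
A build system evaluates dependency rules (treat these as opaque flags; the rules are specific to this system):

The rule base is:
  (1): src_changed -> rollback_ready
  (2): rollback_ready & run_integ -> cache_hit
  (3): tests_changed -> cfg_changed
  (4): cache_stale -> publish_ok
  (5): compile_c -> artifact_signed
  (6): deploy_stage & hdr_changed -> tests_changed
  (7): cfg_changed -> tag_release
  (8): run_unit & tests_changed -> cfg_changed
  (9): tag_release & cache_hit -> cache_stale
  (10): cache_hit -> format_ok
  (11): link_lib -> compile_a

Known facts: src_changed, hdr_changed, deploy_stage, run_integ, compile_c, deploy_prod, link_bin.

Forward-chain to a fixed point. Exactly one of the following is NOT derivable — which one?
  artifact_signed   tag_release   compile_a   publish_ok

compile_a

Round 1 — (1), (5), (6), derive rollback_ready, artifact_signed, tests_changed.
Round 2 — (2), (3), derive cache_hit, cfg_changed.
Round 3 — (7), (10), derive tag_release, format_ok.
Round 4 — (9), derive cache_stale.
Round 5 — (4), derive publish_ok.
Derived: publish_ok (round 5), tag_release (round 3), artifact_signed (round 1). compile_a never appears in any round.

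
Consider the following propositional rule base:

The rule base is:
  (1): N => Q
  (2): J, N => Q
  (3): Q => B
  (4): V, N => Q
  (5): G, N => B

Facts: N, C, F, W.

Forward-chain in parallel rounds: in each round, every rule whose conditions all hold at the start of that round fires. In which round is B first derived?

Round 1: (1) [N => Q]. New: Q.
Round 2: (3) [Q => B]. New: B.
B first appears in round 2.

2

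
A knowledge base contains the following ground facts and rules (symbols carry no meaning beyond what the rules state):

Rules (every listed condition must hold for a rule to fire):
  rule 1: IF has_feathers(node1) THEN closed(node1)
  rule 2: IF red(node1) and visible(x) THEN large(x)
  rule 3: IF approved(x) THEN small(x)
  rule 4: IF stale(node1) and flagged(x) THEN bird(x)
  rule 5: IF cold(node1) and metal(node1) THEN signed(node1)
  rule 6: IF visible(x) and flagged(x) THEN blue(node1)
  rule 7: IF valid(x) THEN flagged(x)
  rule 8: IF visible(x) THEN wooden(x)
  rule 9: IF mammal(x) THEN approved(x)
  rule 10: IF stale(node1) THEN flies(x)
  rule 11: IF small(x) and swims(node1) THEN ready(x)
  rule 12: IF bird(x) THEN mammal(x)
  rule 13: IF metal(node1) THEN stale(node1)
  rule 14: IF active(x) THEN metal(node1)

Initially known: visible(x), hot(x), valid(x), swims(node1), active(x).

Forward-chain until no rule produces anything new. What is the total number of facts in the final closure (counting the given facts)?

16

Round 1 fires rule 7, rule 8, rule 14, giving flagged(x), wooden(x), metal(node1).
Round 2 fires rule 6, rule 13, giving blue(node1), stale(node1).
Round 3 fires rule 4, rule 10, giving bird(x), flies(x).
Round 4 fires rule 12, giving mammal(x).
Round 5 fires rule 9, giving approved(x).
Round 6 fires rule 3, giving small(x).
Round 7 fires rule 11, giving ready(x).
Closure: {active(x), approved(x), bird(x), blue(node1), flagged(x), flies(x), hot(x), mammal(x), metal(node1), ready(x), small(x), stale(node1), swims(node1), valid(x), visible(x), wooden(x)} — 16 facts.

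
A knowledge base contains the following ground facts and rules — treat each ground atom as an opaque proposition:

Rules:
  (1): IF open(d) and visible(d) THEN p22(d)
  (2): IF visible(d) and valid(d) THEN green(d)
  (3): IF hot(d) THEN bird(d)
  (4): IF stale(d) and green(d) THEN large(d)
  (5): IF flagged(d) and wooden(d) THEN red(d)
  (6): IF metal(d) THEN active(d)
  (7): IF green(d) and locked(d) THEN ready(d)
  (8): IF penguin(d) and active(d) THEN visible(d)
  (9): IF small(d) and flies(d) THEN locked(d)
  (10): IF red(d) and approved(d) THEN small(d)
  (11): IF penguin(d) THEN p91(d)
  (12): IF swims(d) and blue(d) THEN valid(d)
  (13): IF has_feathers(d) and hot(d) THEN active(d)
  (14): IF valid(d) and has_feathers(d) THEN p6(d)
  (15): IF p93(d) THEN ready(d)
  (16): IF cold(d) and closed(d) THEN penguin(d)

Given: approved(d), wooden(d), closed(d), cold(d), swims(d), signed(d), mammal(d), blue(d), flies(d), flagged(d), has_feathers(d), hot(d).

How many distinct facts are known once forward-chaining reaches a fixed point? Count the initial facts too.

24

Round 1 fires (3), (5), (12), (13), (16), giving bird(d), red(d), valid(d), active(d), penguin(d).
Round 2 fires (8), (10), (11), (14), giving visible(d), small(d), p91(d), p6(d).
Round 3 fires (2), (9), giving green(d), locked(d).
Round 4 fires (7), giving ready(d).
Closure: {active(d), approved(d), bird(d), blue(d), closed(d), cold(d), flagged(d), flies(d), green(d), has_feathers(d), hot(d), locked(d), mammal(d), p6(d), p91(d), penguin(d), ready(d), red(d), signed(d), small(d), swims(d), valid(d), visible(d), wooden(d)} — 24 facts.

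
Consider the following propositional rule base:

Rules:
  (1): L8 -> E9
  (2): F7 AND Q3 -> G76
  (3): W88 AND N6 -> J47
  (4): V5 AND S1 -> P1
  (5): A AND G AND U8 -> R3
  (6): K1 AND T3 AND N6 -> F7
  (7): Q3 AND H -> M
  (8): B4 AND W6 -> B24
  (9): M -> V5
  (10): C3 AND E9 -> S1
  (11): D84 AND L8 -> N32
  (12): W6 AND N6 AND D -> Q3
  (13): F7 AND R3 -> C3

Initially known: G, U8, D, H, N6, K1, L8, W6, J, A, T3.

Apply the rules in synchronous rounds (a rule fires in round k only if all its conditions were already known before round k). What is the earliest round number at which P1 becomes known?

4

Round 1 fires (1), (5), (6), (12), giving E9, R3, F7, Q3.
Round 2 fires (2), (7), (13), giving G76, M, C3.
Round 3 fires (9), (10), giving V5, S1.
Round 4 fires (4), giving P1.
P1 first appears in round 4.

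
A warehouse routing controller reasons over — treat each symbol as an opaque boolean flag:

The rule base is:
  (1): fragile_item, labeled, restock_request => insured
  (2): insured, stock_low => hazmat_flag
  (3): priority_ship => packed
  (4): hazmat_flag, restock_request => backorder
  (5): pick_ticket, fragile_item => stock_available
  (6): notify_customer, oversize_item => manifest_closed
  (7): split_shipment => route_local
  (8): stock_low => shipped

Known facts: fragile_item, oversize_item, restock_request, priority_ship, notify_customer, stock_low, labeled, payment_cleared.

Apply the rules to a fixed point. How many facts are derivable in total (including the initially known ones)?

[1] (1) [fragile_item, labeled, restock_request => insured]; (3) [priority_ship => packed]; (6) [notify_customer, oversize_item => manifest_closed]; (8) [stock_low => shipped]. ⇒ new: insured, packed, manifest_closed, shipped.
[2] (2) [insured, stock_low => hazmat_flag]. ⇒ new: hazmat_flag.
[3] (4) [hazmat_flag, restock_request => backorder]. ⇒ new: backorder.
Closure: {backorder, fragile_item, hazmat_flag, insured, labeled, manifest_closed, notify_customer, oversize_item, packed, payment_cleared, priority_ship, restock_request, shipped, stock_low} — 14 facts.

14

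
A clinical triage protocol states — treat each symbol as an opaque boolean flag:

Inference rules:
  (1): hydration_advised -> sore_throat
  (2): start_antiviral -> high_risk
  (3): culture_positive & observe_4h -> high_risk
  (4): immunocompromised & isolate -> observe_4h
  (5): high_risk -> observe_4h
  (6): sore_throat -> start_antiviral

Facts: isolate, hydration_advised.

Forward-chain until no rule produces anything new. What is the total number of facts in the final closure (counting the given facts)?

6

Round 1 — (1), derive sore_throat.
Round 2 — (6), derive start_antiviral.
Round 3 — (2), derive high_risk.
Round 4 — (5), derive observe_4h.
Closure: {high_risk, hydration_advised, isolate, observe_4h, sore_throat, start_antiviral} — 6 facts.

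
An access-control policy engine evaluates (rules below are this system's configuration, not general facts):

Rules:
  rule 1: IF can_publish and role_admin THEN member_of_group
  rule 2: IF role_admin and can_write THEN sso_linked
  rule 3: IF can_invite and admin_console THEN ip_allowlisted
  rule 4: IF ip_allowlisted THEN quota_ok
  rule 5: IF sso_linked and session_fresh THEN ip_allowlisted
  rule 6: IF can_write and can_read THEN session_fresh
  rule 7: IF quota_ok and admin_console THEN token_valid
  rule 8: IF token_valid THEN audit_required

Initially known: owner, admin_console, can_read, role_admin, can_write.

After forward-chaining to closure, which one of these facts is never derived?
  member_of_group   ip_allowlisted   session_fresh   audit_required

Round 1: rule 2 [IF role_admin and can_write THEN sso_linked]; rule 6 [IF can_write and can_read THEN session_fresh]. New: sso_linked, session_fresh.
Round 2: rule 5 [IF sso_linked and session_fresh THEN ip_allowlisted]. New: ip_allowlisted.
Round 3: rule 4 [IF ip_allowlisted THEN quota_ok]. New: quota_ok.
Round 4: rule 7 [IF quota_ok and admin_console THEN token_valid]. New: token_valid.
Round 5: rule 8 [IF token_valid THEN audit_required]. New: audit_required.
Derived: session_fresh (round 1), audit_required (round 5), ip_allowlisted (round 2). member_of_group never appears in any round.

member_of_group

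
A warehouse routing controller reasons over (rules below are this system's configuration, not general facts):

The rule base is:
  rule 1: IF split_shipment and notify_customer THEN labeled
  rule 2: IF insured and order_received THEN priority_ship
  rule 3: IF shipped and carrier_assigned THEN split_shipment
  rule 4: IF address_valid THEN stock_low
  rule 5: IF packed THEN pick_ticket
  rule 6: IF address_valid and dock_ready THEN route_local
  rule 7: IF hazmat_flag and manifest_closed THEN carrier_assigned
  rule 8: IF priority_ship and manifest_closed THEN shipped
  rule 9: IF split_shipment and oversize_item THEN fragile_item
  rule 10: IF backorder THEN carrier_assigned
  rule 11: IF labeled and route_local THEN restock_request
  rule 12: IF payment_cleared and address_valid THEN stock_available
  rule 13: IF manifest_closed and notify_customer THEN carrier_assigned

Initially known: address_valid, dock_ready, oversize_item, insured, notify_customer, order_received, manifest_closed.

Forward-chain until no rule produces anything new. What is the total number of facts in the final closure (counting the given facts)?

Round 1: rule 2 [IF insured and order_received THEN priority_ship]; rule 4 [IF address_valid THEN stock_low]; rule 6 [IF address_valid and dock_ready THEN route_local]; rule 13 [IF manifest_closed and notify_customer THEN carrier_assigned]. New: priority_ship, stock_low, route_local, carrier_assigned.
Round 2: rule 8 [IF priority_ship and manifest_closed THEN shipped]. New: shipped.
Round 3: rule 3 [IF shipped and carrier_assigned THEN split_shipment]. New: split_shipment.
Round 4: rule 1 [IF split_shipment and notify_customer THEN labeled]; rule 9 [IF split_shipment and oversize_item THEN fragile_item]. New: labeled, fragile_item.
Round 5: rule 11 [IF labeled and route_local THEN restock_request]. New: restock_request.
Closure: {address_valid, carrier_assigned, dock_ready, fragile_item, insured, labeled, manifest_closed, notify_customer, order_received, oversize_item, priority_ship, restock_request, route_local, shipped, split_shipment, stock_low} — 16 facts.

16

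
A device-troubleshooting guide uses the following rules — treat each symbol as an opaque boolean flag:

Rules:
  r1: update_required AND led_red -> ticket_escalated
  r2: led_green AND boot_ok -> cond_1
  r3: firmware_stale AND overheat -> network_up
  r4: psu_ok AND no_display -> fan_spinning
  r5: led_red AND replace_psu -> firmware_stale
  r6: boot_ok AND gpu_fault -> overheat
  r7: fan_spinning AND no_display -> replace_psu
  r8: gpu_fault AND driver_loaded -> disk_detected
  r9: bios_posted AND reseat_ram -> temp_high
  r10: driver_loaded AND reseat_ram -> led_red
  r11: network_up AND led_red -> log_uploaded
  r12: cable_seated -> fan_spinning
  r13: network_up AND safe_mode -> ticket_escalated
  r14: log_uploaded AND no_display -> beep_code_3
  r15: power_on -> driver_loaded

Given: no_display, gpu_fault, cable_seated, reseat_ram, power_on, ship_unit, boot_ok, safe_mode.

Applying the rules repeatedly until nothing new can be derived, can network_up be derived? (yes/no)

yes

Round 1: r6 [boot_ok AND gpu_fault -> overheat]; r12 [cable_seated -> fan_spinning]; r15 [power_on -> driver_loaded]. New: overheat, fan_spinning, driver_loaded.
Round 2: r7 [fan_spinning AND no_display -> replace_psu]; r8 [gpu_fault AND driver_loaded -> disk_detected]; r10 [driver_loaded AND reseat_ram -> led_red]. New: replace_psu, disk_detected, led_red.
Round 3: r5 [led_red AND replace_psu -> firmware_stale]. New: firmware_stale.
Round 4: r3 [firmware_stale AND overheat -> network_up]. New: network_up.
Round 5: r11 [network_up AND led_red -> log_uploaded]; r13 [network_up AND safe_mode -> ticket_escalated]. New: log_uploaded, ticket_escalated.
Round 6: r14 [log_uploaded AND no_display -> beep_code_3]. New: beep_code_3.
network_up appears in round 4, so it is derivable.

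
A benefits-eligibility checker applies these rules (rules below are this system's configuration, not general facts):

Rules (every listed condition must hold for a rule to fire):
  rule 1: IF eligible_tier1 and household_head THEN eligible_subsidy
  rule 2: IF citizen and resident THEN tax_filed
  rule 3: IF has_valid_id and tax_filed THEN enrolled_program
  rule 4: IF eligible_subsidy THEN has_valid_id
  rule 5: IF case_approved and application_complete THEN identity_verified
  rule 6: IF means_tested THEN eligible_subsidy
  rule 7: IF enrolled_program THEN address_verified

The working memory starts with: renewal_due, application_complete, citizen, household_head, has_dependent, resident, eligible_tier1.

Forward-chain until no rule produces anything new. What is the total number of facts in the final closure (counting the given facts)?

Round 1 fires rule 1, rule 2, giving eligible_subsidy, tax_filed.
Round 2 fires rule 4, giving has_valid_id.
Round 3 fires rule 3, giving enrolled_program.
Round 4 fires rule 7, giving address_verified.
Closure: {address_verified, application_complete, citizen, eligible_subsidy, eligible_tier1, enrolled_program, has_dependent, has_valid_id, household_head, renewal_due, resident, tax_filed} — 12 facts.

12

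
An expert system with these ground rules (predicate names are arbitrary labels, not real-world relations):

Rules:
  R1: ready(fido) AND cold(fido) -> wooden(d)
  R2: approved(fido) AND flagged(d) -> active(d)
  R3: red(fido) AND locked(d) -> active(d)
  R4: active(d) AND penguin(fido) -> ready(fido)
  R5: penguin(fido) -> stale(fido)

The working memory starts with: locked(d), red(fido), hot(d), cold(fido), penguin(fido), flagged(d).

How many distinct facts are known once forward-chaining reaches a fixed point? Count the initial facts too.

Round 1: R3 [red(fido) AND locked(d) -> active(d)]; R5 [penguin(fido) -> stale(fido)]. Adds active(d), stale(fido).
Round 2: R4 [active(d) AND penguin(fido) -> ready(fido)]. Adds ready(fido).
Round 3: R1 [ready(fido) AND cold(fido) -> wooden(d)]. Adds wooden(d).
Closure: {active(d), cold(fido), flagged(d), hot(d), locked(d), penguin(fido), ready(fido), red(fido), stale(fido), wooden(d)} — 10 facts.

10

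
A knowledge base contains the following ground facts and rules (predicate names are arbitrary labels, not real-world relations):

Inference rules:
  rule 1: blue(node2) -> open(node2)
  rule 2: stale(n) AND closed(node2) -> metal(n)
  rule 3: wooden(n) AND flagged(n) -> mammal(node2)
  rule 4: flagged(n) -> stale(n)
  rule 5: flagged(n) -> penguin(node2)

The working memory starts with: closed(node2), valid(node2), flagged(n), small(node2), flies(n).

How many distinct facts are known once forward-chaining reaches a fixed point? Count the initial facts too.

[1] rule 4 [flagged(n) -> stale(n)]; rule 5 [flagged(n) -> penguin(node2)]. ⇒ new: stale(n), penguin(node2).
[2] rule 2 [stale(n) AND closed(node2) -> metal(n)]. ⇒ new: metal(n).
Closure: {closed(node2), flagged(n), flies(n), metal(n), penguin(node2), small(node2), stale(n), valid(node2)} — 8 facts.

8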